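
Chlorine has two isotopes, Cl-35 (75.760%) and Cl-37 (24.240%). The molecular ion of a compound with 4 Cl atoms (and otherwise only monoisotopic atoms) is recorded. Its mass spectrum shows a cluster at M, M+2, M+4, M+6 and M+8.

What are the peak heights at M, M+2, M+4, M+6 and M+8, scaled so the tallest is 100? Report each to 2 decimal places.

Each Cl atom is independently Cl-35 (p = 0.75760) or Cl-37 (q = 0.24240); the cluster is the binomial expansion (p + q)^4.
P(M) = 0.75760^4 = 0.329428
P(M+2) = 4 × 0.75760^3 × 0.24240^1 = 0.421612
P(M+4) = 6 × 0.75760^2 × 0.24240^2 = 0.202347
P(M+6) = 4 × 0.75760^1 × 0.24240^3 = 0.043162
P(M+8) = 0.24240^4 = 0.003452
The M+2 peak is largest (0.421612); scaling to 100 gives 78.14 : 100.00 : 47.99 : 10.24 : 0.82.

78.14 : 100.00 : 47.99 : 10.24 : 0.82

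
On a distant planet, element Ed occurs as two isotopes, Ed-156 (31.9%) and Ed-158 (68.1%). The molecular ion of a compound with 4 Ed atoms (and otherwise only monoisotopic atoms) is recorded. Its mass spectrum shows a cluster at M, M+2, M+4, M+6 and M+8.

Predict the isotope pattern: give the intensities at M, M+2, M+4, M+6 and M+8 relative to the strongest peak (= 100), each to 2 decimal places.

Each Ed atom is independently Ed-156 (p = 0.319) or Ed-158 (q = 0.681); the cluster is the binomial expansion (p + q)^4.
P(M) = 0.319^4 = 0.010355
P(M+2) = 4 × 0.319^3 × 0.681^1 = 0.088426
P(M+4) = 6 × 0.319^2 × 0.681^2 = 0.283157
P(M+6) = 4 × 0.319^1 × 0.681^3 = 0.402988
P(M+8) = 0.681^4 = 0.215074
The M+6 peak is largest (0.402988); scaling to 100 gives 2.57 : 21.94 : 70.26 : 100.00 : 53.37.

2.57 : 21.94 : 70.26 : 100.00 : 53.37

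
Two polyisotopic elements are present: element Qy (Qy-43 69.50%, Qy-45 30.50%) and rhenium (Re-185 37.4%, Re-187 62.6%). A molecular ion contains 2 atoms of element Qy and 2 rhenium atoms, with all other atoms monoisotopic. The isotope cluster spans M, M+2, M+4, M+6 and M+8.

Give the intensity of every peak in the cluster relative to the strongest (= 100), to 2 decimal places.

Element Qy pattern (n=2): 0.483025 : 0.42395 : 0.093025
Rhenium pattern (n=2): 0.139876 : 0.468248 : 0.391876
Convolve the two distributions (both contribute in 2-u steps):
  M: 0.483025×0.139876 = 0.067564
  M+2: 0.483025×0.468248 + 0.42395×0.139876 = 0.285476
  M+4: 0.483025×0.391876 + 0.42395×0.468248 + 0.093025×0.139876 = 0.400812
  M+6: 0.42395×0.391876 + 0.093025×0.468248 = 0.209695
  M+8: 0.093025×0.391876 = 0.036454
Scale to base peak (0.400812) = 100: 16.86 : 71.22 : 100.00 : 52.32 : 9.10

16.86 : 71.22 : 100.00 : 52.32 : 9.10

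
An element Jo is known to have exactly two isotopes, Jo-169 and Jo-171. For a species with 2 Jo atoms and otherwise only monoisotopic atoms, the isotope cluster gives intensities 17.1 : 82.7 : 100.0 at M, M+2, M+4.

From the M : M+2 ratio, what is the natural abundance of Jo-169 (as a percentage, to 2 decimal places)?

29.26%

Write p for the Jo-169 fraction. I(M+2)/I(M) = [C(2,1)·p^1·(1−p)] / p^2 = 2·(1−p)/p = 82.7/17.1 = 4.8363
(1−p)/p = 4.8363/2 = 2.4181  ⇒  p = 1/(1 + 2.4181) = 0.2926
Jo-169: 29.26%, Jo-171: 70.74%.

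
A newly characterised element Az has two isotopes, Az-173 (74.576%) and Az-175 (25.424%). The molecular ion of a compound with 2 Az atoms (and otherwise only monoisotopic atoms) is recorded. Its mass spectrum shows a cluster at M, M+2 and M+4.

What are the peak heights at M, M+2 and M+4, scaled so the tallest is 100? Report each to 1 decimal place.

Expanding (0.74576 + 0.25424)^2:
P(M) = 0.74576^2 = 0.556158
P(M+2) = 2 × 0.74576^1 × 0.25424^1 = 0.379204
P(M+4) = 0.25424^2 = 0.064638
The M peak is largest (0.556158); scaling to 100 gives 100.0 : 68.2 : 11.6.

100.0 : 68.2 : 11.6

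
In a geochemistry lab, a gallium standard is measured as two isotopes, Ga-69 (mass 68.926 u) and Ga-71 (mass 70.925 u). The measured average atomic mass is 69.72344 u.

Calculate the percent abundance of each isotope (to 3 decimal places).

Ga-69: 60.108%, Ga-71: 39.892%

Writing the weighted mean with unknown fraction x of Ga-69:
68.926·x + 70.925·(1 − x) = 69.72344
(68.926 − 70.925)·x = 69.72344 − 70.925
x = -1.20156 / -1.999 = 0.60108 → 60.108% Ga-69, 39.892% Ga-71.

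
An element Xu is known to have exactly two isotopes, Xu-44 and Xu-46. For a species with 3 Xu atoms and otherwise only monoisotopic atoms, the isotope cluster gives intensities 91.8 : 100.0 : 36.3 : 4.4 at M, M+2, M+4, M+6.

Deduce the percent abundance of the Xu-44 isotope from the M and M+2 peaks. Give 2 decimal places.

Write p for the Xu-44 fraction. I(M+2)/I(M) = [C(3,1)·p^2·(1−p)] / p^3 = 3·(1−p)/p = 100.0/91.8 = 1.0893
(1−p)/p = 1.0893/3 = 0.3631  ⇒  p = 1/(1 + 0.3631) = 0.7336
Xu-44: 73.36%, Xu-46: 26.64%.

73.36%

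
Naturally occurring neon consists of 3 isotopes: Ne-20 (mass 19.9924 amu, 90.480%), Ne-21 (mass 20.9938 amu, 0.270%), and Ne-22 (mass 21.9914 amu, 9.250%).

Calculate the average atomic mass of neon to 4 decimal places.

Ar = Σ fᵢ·mᵢ = 0.90480 × 19.9924 + 0.00270 × 20.9938 + 0.09250 × 21.9914
= 18.08912 + 0.05668 + 2.03420 = 20.18000 amu

20.1800 amu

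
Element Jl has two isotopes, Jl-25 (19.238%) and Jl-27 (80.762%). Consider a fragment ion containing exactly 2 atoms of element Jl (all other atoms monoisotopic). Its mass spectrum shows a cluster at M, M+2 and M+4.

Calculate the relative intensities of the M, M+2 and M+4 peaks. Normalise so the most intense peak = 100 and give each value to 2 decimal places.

Each Jl atom is independently Jl-25 (p = 0.19238) or Jl-27 (q = 0.80762); the cluster is the binomial expansion (p + q)^2.
P(M) = 0.19238^2 = 0.037010
P(M+2) = 2 × 0.19238^1 × 0.80762^1 = 0.310740
P(M+4) = 0.80762^2 = 0.652250
The M+4 peak is largest (0.652250); scaling to 100 gives 5.67 : 47.64 : 100.00.

5.67 : 47.64 : 100.00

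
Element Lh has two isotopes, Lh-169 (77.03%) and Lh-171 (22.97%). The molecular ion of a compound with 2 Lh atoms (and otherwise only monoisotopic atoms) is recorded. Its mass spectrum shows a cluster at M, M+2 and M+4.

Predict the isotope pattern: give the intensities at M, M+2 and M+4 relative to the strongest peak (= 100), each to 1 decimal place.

100.0 : 59.6 : 8.9

The 2 Lh atoms are independent, so intensities follow the terms of (0.7703 + 0.2297)^2.
P(M) = 0.7703^2 = 0.593362
P(M+2) = 2 × 0.7703^1 × 0.2297^1 = 0.353876
P(M+4) = 0.2297^2 = 0.052762
The M peak is largest (0.593362); scaling to 100 gives 100.0 : 59.6 : 8.9.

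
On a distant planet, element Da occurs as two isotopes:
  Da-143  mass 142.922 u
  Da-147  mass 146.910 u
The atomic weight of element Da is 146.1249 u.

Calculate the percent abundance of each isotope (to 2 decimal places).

Let x be the fractional abundance of Da-143; then Da-147 has abundance 1 − x.
142.922·x + 146.910·(1 − x) = 146.1249
(142.922 − 146.910)·x = 146.1249 − 146.910
x = -0.7851 / -3.988 = 0.19687 → 19.69% Da-143, 80.31% Da-147.

Da-143: 19.69%, Da-147: 80.31%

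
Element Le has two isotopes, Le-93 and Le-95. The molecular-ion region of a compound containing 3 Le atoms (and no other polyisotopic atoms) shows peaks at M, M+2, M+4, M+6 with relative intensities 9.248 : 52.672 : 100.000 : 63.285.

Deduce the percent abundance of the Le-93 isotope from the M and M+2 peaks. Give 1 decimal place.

If p is the fraction of Le that is Le-93, then I(M+2)/I(M) = [C(3,1)·p^2·(1−p)] / p^3 = 3·(1−p)/p = 52.672/9.248 = 5.6955
(1−p)/p = 5.6955/3 = 1.8985  ⇒  p = 1/(1 + 1.8985) = 0.3450
Le-93: 34.5%, Le-95: 65.5%.

34.5%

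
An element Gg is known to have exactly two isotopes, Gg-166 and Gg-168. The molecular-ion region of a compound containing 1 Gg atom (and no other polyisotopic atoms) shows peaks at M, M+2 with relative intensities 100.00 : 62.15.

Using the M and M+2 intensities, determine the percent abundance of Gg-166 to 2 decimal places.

Write p for the Gg-166 fraction. I(M+2)/I(M) = [C(1,1)·p^0·(1−p)] / p^1 = 1·(1−p)/p = 62.15/100.00 = 0.6215
(1−p)/p = 0.6215/1 = 0.6215  ⇒  p = 1/(1 + 0.6215) = 0.6167
Gg-166: 61.67%, Gg-168: 38.33%.

61.67%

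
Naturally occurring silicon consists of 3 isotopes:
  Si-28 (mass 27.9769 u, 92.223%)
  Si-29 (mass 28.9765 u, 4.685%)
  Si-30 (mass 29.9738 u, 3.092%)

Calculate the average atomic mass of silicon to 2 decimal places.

28.09 u

Average mass = Σ (abundance × isotope mass) = 0.92223 × 27.9769 + 0.04685 × 28.9765 + 0.03092 × 29.9738
= 25.80114 + 1.35755 + 0.92679 = 28.08548 u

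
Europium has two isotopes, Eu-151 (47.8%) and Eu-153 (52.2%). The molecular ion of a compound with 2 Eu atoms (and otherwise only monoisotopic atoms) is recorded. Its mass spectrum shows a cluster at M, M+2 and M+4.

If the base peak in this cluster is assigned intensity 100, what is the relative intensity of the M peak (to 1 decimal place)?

(0.478 + 0.522)^2 gives M 0.2285, M+2 0.4990, M+4 0.2725; the largest is M+2.
P(M+2) = C(2,1) × 0.478^1 × 0.522^1 = 2 × 0.4780 × 0.5220 = 0.499032 (base)
P(M) = C(2,0) × 0.478^2 × 0.522^0 = 1 × 0.228484 × 1.0000 = 0.228484
Relative intensity = 0.228484 / 0.499032 × 100 = 45.8

45.8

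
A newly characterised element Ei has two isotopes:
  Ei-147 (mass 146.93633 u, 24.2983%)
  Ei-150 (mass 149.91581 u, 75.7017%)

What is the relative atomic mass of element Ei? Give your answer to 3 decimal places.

The abundance-weighted mean is 0.242983 × 146.93633 + 0.757017 × 149.91581
= 35.703030 + 113.488817 = 149.191847 u

149.192 u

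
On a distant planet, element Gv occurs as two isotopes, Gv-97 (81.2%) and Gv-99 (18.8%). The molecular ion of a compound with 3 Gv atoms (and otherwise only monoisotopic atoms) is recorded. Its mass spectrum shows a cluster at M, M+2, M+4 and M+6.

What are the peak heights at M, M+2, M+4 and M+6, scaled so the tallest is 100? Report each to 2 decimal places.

The 3 Gv atoms are independent, so intensities follow the terms of (0.812 + 0.188)^3.
P(M) = 0.812^3 = 0.535387
P(M+2) = 3 × 0.812^2 × 0.188^1 = 0.371870
P(M+4) = 3 × 0.812^1 × 0.188^2 = 0.086098
P(M+6) = 0.188^3 = 0.006645
The M peak is largest (0.535387); scaling to 100 gives 100.00 : 69.46 : 16.08 : 1.24.

100.00 : 69.46 : 16.08 : 1.24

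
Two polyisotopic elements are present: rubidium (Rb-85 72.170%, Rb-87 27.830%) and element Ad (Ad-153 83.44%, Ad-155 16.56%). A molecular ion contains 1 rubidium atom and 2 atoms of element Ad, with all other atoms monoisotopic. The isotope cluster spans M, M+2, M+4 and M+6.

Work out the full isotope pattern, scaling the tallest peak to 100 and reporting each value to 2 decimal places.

Rubidium pattern (n=1): 0.7217 : 0.2783
Element Ad pattern (n=2): 0.69622336 : 0.27635328 : 0.02742336
Convolve the two distributions (both contribute in 2-u steps):
  M: 0.7217×0.69622336 = 0.502464
  M+2: 0.7217×0.27635328 + 0.2783×0.69622336 = 0.393203
  M+4: 0.7217×0.02742336 + 0.2783×0.27635328 = 0.096701
  M+6: 0.2783×0.02742336 = 0.007632
Scale to base peak (0.502464) = 100: 100.00 : 78.25 : 19.25 : 1.52

100.00 : 78.25 : 19.25 : 1.52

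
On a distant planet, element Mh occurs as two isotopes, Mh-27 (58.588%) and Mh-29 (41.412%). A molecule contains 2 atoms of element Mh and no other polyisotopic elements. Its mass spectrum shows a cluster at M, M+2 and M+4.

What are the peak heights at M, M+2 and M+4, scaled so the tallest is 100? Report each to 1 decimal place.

Each Mh atom is independently Mh-27 (p = 0.58588) or Mh-29 (q = 0.41412); the cluster is the binomial expansion (p + q)^2.
P(M) = 0.58588^2 = 0.343255
P(M+2) = 2 × 0.58588^1 × 0.41412^1 = 0.485249
P(M+4) = 0.41412^2 = 0.171495
The M+2 peak is largest (0.485249); scaling to 100 gives 70.7 : 100.0 : 35.3.

70.7 : 100.0 : 35.3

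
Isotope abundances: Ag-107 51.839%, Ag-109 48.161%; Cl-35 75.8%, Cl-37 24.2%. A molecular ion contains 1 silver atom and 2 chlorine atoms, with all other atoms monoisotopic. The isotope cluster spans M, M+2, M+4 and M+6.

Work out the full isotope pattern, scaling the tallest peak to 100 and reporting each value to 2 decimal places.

Silver pattern (n=1): 0.51839 : 0.48161
Chlorine pattern (n=2): 0.574564 : 0.366872 : 0.058564
Convolve the two distributions (both contribute in 2-u steps):
  M: 0.51839×0.574564 = 0.297848
  M+2: 0.51839×0.366872 + 0.48161×0.574564 = 0.466899
  M+4: 0.51839×0.058564 + 0.48161×0.366872 = 0.207048
  M+6: 0.48161×0.058564 = 0.028205
Scale to base peak (0.466899) = 100: 63.79 : 100.00 : 44.35 : 6.04

63.79 : 100.00 : 44.35 : 6.04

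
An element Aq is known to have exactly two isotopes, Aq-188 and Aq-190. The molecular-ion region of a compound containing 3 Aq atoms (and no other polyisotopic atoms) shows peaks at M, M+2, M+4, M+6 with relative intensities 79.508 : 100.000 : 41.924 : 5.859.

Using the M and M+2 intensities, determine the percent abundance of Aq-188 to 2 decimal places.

70.46%

If p is the fraction of Aq that is Aq-188, then I(M+2)/I(M) = [C(3,1)·p^2·(1−p)] / p^3 = 3·(1−p)/p = 100.000/79.508 = 1.2577
(1−p)/p = 1.2577/3 = 0.4192  ⇒  p = 1/(1 + 0.4192) = 0.7046
Aq-188: 70.46%, Aq-190: 29.54%.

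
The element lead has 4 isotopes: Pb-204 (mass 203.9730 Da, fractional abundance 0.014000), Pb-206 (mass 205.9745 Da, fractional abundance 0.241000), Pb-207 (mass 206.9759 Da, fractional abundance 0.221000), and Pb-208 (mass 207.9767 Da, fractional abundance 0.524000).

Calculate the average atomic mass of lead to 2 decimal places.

207.22 Da

The abundance-weighted mean is 0.014000 × 203.9730 + 0.241000 × 205.9745 + 0.221000 × 206.9759 + 0.524000 × 207.9767
= 2.85562 + 49.63985 + 45.74167 + 108.97979 = 207.21693 Da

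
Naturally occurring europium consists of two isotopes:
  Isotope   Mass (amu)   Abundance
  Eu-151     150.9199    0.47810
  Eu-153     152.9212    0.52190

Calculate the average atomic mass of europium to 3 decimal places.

The abundance-weighted mean is 0.47810 × 150.9199 + 0.52190 × 152.9212
= 72.15480 + 79.80957 = 151.96437 amu

151.964 amu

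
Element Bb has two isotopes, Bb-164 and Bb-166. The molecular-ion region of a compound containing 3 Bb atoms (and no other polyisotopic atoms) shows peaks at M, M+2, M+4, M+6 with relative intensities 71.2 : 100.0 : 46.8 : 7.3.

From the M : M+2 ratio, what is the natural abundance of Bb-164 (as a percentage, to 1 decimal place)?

68.1%

Let p = fractional abundance of Bb-164. I(M+2)/I(M) = [C(3,1)·p^2·(1−p)] / p^3 = 3·(1−p)/p = 100.0/71.2 = 1.4045
(1−p)/p = 1.4045/3 = 0.4682  ⇒  p = 1/(1 + 0.4682) = 0.6811
Bb-164: 68.1%, Bb-166: 31.9%.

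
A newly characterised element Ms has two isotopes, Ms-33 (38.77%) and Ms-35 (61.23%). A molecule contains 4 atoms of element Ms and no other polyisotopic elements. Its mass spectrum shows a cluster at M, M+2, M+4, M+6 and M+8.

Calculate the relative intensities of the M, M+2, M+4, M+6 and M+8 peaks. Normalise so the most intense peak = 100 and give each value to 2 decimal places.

6.35 : 40.09 : 94.98 : 100.00 : 39.48

Expanding (0.3877 + 0.6123)^4:
P(M) = 0.3877^4 = 0.022593
P(M+2) = 4 × 0.3877^3 × 0.6123^1 = 0.142729
P(M+4) = 6 × 0.3877^2 × 0.6123^2 = 0.338120
P(M+6) = 4 × 0.3877^1 × 0.6123^3 = 0.355999
P(M+8) = 0.6123^4 = 0.140558
The M+6 peak is largest (0.355999); scaling to 100 gives 6.35 : 40.09 : 94.98 : 100.00 : 39.48.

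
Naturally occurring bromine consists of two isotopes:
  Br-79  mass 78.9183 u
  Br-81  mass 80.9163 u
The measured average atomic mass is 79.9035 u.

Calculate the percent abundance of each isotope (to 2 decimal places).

Writing the weighted mean with unknown fraction x of Br-79:
78.9183·x + 80.9163·(1 − x) = 79.9035
(78.9183 − 80.9163)·x = 79.9035 − 80.9163
x = -1.0128 / -1.9980 = 0.50691 → 50.69% Br-79, 49.31% Br-81.

Br-79: 50.69%, Br-81: 49.31%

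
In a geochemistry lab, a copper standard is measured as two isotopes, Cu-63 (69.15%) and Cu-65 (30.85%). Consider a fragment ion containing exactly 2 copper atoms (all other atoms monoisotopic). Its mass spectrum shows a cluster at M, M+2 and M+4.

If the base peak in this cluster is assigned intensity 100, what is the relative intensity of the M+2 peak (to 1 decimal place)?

Binomial terms of (0.6915 + 0.3085)^2: M 0.4782, M+2 0.4267, M+4 0.0952 → M is the base peak.
P(M) = C(2,0) × 0.6915^2 × 0.3085^0 = 1 × 0.47817225 × 1.0000 = 0.478172 (base)
P(M+2) = C(2,1) × 0.6915^1 × 0.3085^1 = 2 × 0.6915 × 0.3085 = 0.426656
Relative intensity = 0.426656 / 0.478172 × 100 = 89.2

89.2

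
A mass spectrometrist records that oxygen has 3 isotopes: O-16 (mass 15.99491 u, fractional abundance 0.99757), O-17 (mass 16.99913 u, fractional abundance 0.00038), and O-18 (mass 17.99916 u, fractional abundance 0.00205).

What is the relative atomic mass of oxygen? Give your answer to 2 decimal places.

16.00 u

The abundance-weighted mean is 0.99757 × 15.99491 + 0.00038 × 16.99913 + 0.00205 × 17.99916
= 15.956042 + 0.006460 + 0.036898 = 15.999400 u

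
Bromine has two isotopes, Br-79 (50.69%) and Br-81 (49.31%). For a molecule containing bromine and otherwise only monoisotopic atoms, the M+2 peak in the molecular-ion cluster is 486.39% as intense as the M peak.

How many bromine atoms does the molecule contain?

For n independent Br atoms, I(M+2)/I(M) = n · (abundance Br-81) / (abundance Br-79) = n · 0.4931/0.5069.
n = 4.8639 × 0.5069/0.4931 = 5.00 ≈ 5

5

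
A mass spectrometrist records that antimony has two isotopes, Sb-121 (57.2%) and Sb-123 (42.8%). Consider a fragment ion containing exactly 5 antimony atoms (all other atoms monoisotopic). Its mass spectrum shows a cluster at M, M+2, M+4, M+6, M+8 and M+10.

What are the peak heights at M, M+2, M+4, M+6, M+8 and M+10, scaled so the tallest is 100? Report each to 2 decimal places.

17.86 : 66.82 : 100.00 : 74.83 : 27.99 : 4.19

Each Sb atom is independently Sb-121 (p = 0.572) or Sb-123 (q = 0.428); the cluster is the binomial expansion (p + q)^5.
P(M) = 0.572^5 = 0.061232
P(M+2) = 5 × 0.572^4 × 0.428^1 = 0.229086
P(M+4) = 10 × 0.572^3 × 0.428^2 = 0.342827
P(M+6) = 10 × 0.572^2 × 0.428^3 = 0.256521
P(M+8) = 5 × 0.572^1 × 0.428^4 = 0.095971
P(M+10) = 0.428^5 = 0.014362
The M+4 peak is largest (0.342827); scaling to 100 gives 17.86 : 66.82 : 100.00 : 74.83 : 27.99 : 4.19.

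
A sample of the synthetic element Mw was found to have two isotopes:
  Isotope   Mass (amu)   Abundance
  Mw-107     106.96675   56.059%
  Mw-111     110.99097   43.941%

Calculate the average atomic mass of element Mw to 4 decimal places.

Average mass = Σ (abundance × isotope mass) = 0.56059 × 106.96675 + 0.43941 × 110.99097
= 59.964490 + 48.770542 = 108.735032 amu

108.7350 amu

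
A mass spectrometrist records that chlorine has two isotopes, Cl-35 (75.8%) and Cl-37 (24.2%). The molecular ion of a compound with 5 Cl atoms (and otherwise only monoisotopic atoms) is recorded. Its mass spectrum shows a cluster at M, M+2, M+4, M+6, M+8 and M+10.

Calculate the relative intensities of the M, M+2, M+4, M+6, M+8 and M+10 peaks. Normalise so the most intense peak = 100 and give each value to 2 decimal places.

62.64 : 100.00 : 63.85 : 20.39 : 3.25 : 0.21

Each Cl atom is independently Cl-35 (p = 0.758) or Cl-37 (q = 0.242); the cluster is the binomial expansion (p + q)^5.
P(M) = 0.758^5 = 0.250234
P(M+2) = 5 × 0.758^4 × 0.242^1 = 0.399450
P(M+4) = 10 × 0.758^3 × 0.242^2 = 0.255058
P(M+6) = 10 × 0.758^2 × 0.242^3 = 0.081430
P(M+8) = 5 × 0.758^1 × 0.242^4 = 0.012999
P(M+10) = 0.242^5 = 0.000830
The M+2 peak is largest (0.399450); scaling to 100 gives 62.64 : 100.00 : 63.85 : 20.39 : 3.25 : 0.21.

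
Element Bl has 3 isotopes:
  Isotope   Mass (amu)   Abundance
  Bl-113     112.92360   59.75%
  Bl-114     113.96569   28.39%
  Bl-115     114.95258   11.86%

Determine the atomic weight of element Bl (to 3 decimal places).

The abundance-weighted mean is 0.5975 × 112.92360 + 0.2839 × 113.96569 + 0.1186 × 114.95258
= 67.471851 + 32.354859 + 13.633376 = 113.460086 amu

113.460 amu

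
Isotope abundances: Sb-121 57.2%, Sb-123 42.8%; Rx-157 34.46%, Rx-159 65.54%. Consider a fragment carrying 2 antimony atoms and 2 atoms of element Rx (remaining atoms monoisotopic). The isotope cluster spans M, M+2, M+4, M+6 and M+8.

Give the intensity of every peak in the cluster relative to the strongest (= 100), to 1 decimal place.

10.1 : 53.7 : 100.0 : 76.4 : 20.5

Antimony pattern (n=2): 0.327184 : 0.489632 : 0.183184
Element Rx pattern (n=2): 0.11874916 : 0.45170168 : 0.42954916
Convolve the two distributions (both contribute in 2-u steps):
  M: 0.327184×0.11874916 = 0.038853
  M+2: 0.327184×0.45170168 + 0.489632×0.11874916 = 0.205933
  M+4: 0.327184×0.42954916 + 0.489632×0.45170168 + 0.183184×0.11874916 = 0.383462
  M+6: 0.489632×0.42954916 + 0.183184×0.45170168 = 0.293066
  M+8: 0.183184×0.42954916 = 0.078687
Scale to base peak (0.383462) = 100: 10.1 : 53.7 : 100.0 : 76.4 : 20.5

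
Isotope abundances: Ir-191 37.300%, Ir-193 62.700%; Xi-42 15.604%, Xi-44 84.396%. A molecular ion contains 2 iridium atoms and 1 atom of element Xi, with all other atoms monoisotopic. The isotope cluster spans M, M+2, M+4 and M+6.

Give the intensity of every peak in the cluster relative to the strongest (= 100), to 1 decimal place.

4.8 : 41.7 : 100.0 : 72.7

Iridium pattern (n=2): 0.139129 : 0.467742 : 0.393129
Element Xi pattern (n=1): 0.15604 : 0.84396
Convolve the two distributions (both contribute in 2-u steps):
  M: 0.139129×0.15604 = 0.021710
  M+2: 0.139129×0.84396 + 0.467742×0.15604 = 0.190406
  M+4: 0.467742×0.84396 + 0.393129×0.15604 = 0.456099
  M+6: 0.393129×0.84396 = 0.331785
Scale to base peak (0.456099) = 100: 4.8 : 41.7 : 100.0 : 72.7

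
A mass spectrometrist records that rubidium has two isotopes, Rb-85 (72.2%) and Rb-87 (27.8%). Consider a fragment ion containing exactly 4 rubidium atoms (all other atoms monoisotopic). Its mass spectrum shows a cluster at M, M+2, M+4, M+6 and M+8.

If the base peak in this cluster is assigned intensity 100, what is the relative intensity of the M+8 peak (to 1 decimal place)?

1.4

Term probabilities: M 0.2717, M+2 0.4185, M+4 0.2417, M+6 0.0620, M+8 0.0060. Base peak = M+2.
P(M+2) = C(4,1) × 0.722^3 × 0.278^1 = 4 × 0.37636705 × 0.2780 = 0.418520 (base)
P(M+8) = C(4,4) × 0.722^0 × 0.278^4 = 1 × 1.0000 × 0.00597282 = 0.005973
Relative intensity = 0.005973 / 0.418520 × 100 = 1.4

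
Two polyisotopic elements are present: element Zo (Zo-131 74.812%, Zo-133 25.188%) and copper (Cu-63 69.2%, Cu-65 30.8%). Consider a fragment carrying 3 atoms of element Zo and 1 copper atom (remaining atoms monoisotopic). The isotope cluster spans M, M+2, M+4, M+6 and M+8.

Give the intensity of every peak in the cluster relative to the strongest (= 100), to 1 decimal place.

Element Zo pattern (n=3): 0.41871045 : 0.42291927 : 0.14239013 : 0.01598016
Copper pattern (n=1): 0.6920 : 0.3080
Convolve the two distributions (both contribute in 2-u steps):
  M: 0.41871045×0.6920 = 0.289748
  M+2: 0.41871045×0.3080 + 0.42291927×0.6920 = 0.421623
  M+4: 0.42291927×0.3080 + 0.14239013×0.6920 = 0.228793
  M+6: 0.14239013×0.3080 + 0.01598016×0.6920 = 0.054914
  M+8: 0.01598016×0.3080 = 0.004922
Scale to base peak (0.421623) = 100: 68.7 : 100.0 : 54.3 : 13.0 : 1.2

68.7 : 100.0 : 54.3 : 13.0 : 1.2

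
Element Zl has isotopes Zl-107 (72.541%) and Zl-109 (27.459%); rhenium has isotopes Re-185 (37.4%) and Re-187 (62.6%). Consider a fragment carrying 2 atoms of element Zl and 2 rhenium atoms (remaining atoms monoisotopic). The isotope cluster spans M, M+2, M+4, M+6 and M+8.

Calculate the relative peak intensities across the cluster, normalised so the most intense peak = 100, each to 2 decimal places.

18.25 : 74.91 : 100.00 : 47.46 : 7.33

Element Zl pattern (n=2): 0.52621967 : 0.39838066 : 0.07539967
Rhenium pattern (n=2): 0.139876 : 0.468248 : 0.391876
Convolve the two distributions (both contribute in 2-u steps):
  M: 0.52621967×0.139876 = 0.073606
  M+2: 0.52621967×0.468248 + 0.39838066×0.139876 = 0.302125
  M+4: 0.52621967×0.391876 + 0.39838066×0.468248 + 0.07539967×0.139876 = 0.403300
  M+6: 0.39838066×0.391876 + 0.07539967×0.468248 = 0.191422
  M+8: 0.07539967×0.391876 = 0.029547
Scale to base peak (0.403300) = 100: 18.25 : 74.91 : 100.00 : 47.46 : 7.33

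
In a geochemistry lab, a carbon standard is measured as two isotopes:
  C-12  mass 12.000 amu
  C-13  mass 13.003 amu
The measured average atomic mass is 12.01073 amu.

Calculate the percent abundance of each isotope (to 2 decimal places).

C-12: 98.93%, C-13: 1.07%

Writing the weighted mean with unknown fraction x of C-12:
12.000·x + 13.003·(1 − x) = 12.01073
(12.000 − 13.003)·x = 12.01073 − 13.003
x = -0.99227 / -1.003 = 0.98930 → 98.93% C-12, 1.07% C-13.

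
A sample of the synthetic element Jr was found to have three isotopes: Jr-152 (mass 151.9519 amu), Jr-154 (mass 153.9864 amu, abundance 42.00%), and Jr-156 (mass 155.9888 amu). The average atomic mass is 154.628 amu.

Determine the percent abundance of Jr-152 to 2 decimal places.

The remaining 58.00% is split between Jr-152 (fraction x) and Jr-156 (fraction 0.5800 − x).
Substituting: 151.9519x + 155.9888(0.5800 − x) = 89.953712
(151.9519 − 155.9888)x = -0.519792  ⇒  x = 0.12876, y = 0.45124
Jr-152: 12.88%, Jr-156: 45.12%.

12.88%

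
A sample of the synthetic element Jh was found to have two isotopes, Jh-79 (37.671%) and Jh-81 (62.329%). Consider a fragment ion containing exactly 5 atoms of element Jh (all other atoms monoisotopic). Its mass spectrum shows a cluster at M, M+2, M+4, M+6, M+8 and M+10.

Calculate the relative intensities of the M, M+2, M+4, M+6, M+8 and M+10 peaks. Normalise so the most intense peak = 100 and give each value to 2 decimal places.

Expanding (0.37671 + 0.62329)^5:
P(M) = 0.37671^5 = 0.007586
P(M+2) = 5 × 0.37671^4 × 0.62329^1 = 0.062761
P(M+4) = 10 × 0.37671^3 × 0.62329^2 = 0.207683
P(M+6) = 10 × 0.37671^2 × 0.62329^3 = 0.343625
P(M+8) = 5 × 0.37671^1 × 0.62329^4 = 0.284274
P(M+10) = 0.62329^5 = 0.094070
The M+6 peak is largest (0.343625); scaling to 100 gives 2.21 : 18.26 : 60.44 : 100.00 : 82.73 : 27.38.

2.21 : 18.26 : 60.44 : 100.00 : 82.73 : 27.38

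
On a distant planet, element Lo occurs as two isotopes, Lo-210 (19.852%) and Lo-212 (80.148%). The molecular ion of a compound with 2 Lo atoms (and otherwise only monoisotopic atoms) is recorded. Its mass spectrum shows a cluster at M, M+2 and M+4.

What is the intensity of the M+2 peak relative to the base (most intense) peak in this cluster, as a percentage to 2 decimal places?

49.54%

Binomial terms of (0.19852 + 0.80148)^2: M 0.0394, M+2 0.3182, M+4 0.6424 → M+4 is the base peak.
P(M+4) = C(2,2) × 0.19852^0 × 0.80148^2 = 1 × 1.0000 × 0.64237019 = 0.642370 (base)
P(M+2) = C(2,1) × 0.19852^1 × 0.80148^1 = 2 × 0.19852 × 0.80148 = 0.318220
Relative intensity = 0.318220 / 0.642370 × 100 = 49.54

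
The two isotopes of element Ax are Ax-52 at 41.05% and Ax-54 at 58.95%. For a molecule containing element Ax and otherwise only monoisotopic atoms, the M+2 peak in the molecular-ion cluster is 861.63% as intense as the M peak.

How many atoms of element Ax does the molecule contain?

6

The M+2/M ratio from n Ax atoms is n · q/p = n · 0.5895/0.4105.
n = 8.6163 × 0.4105/0.5895 = 6.00 ≈ 6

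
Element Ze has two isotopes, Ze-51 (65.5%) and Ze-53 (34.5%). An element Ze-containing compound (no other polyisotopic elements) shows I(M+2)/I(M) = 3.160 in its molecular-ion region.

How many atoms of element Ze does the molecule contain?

6

The M+2/M ratio from n Ze atoms is n · q/p = n · 0.345/0.655.
n = 3.160 × 0.655/0.345 = 6.00 ≈ 6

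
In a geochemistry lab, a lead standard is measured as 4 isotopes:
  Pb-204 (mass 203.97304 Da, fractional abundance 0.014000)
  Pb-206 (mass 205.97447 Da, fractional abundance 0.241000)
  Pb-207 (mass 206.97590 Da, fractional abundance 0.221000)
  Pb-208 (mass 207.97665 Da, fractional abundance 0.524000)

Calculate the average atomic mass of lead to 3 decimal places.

207.217 Da

Ar = Σ fᵢ·mᵢ = 0.014000 × 203.97304 + 0.241000 × 205.97447 + 0.221000 × 206.97590 + 0.524000 × 207.97665
= 2.855623 + 49.639847 + 45.741674 + 108.979765 = 207.216909 Da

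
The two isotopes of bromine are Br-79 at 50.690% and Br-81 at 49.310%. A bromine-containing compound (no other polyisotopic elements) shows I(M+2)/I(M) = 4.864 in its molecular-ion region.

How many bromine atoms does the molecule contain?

5

With n Br atoms, P(M+2)/P(M) = C(n,1)·p^(n−1)q / p^n = n·q/p = n · 0.49310/0.50690.
n = 4.864 × 0.50690/0.49310 = 5.00 ≈ 5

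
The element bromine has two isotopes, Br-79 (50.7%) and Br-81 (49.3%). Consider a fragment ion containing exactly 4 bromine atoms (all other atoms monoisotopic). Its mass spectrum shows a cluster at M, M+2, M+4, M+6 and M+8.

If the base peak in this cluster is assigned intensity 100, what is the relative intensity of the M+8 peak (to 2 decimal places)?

(0.507 + 0.493)^4 gives M 0.0661, M+2 0.2570, M+4 0.3749, M+6 0.2430, M+8 0.0591; the largest is M+4.
P(M+4) = C(4,2) × 0.507^2 × 0.493^2 = 6 × 0.257049 × 0.243049 = 0.374853 (base)
P(M+8) = C(4,4) × 0.507^0 × 0.493^4 = 1 × 1.0000 × 0.05907282 = 0.059073
Relative intensity = 0.059073 / 0.374853 × 100 = 15.76

15.76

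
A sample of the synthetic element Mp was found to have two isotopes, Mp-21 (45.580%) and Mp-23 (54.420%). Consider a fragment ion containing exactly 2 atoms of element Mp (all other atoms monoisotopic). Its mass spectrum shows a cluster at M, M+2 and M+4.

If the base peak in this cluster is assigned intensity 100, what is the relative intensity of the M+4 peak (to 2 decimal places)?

Term probabilities: M 0.2078, M+2 0.4961, M+4 0.2962. Base peak = M+2.
P(M+2) = C(2,1) × 0.45580^1 × 0.54420^1 = 2 × 0.4558 × 0.5442 = 0.496093 (base)
P(M+4) = C(2,2) × 0.45580^0 × 0.54420^2 = 1 × 1.0000 × 0.29615364 = 0.296154
Relative intensity = 0.296154 / 0.496093 × 100 = 59.70

59.70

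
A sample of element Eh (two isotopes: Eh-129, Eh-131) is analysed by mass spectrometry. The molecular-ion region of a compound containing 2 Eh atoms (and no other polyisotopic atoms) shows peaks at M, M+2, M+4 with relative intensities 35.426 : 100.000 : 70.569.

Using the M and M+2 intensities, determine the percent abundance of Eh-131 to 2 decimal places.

If p is the fraction of Eh that is Eh-129, then I(M+2)/I(M) = [C(2,1)·p^1·(1−p)] / p^2 = 2·(1−p)/p = 100.000/35.426 = 2.8228
(1−p)/p = 2.8228/2 = 1.4114  ⇒  p = 1/(1 + 1.4114) = 0.4147
Eh-129: 41.47%, Eh-131: 58.53%.

58.53%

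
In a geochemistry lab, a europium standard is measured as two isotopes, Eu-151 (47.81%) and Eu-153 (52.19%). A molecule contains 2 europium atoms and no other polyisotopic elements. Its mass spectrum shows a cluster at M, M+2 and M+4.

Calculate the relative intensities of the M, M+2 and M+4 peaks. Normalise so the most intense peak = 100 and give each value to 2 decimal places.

45.80 : 100.00 : 54.58

The 2 Eu atoms are independent, so intensities follow the terms of (0.4781 + 0.5219)^2.
P(M) = 0.4781^2 = 0.228580
P(M+2) = 2 × 0.4781^1 × 0.5219^1 = 0.499041
P(M+4) = 0.5219^2 = 0.272380
The M+2 peak is largest (0.499041); scaling to 100 gives 45.80 : 100.00 : 54.58.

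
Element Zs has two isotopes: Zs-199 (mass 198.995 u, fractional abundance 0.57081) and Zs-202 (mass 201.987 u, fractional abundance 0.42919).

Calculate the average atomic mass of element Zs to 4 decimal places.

200.2791 u

The abundance-weighted mean is 0.57081 × 198.995 + 0.42919 × 201.987
= 113.58834 + 86.69080 = 200.27914 u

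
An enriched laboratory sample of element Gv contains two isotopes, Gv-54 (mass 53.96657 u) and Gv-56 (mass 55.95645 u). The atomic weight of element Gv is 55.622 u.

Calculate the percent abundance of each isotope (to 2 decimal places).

Gv-54: 16.81%, Gv-56: 83.19%

With x = fraction of Gv-54 (so Gv-56 is 1 − x):
53.96657·x + 55.95645·(1 − x) = 55.622
(53.96657 − 55.95645)·x = 55.622 − 55.95645
x = -0.33445 / -1.98988 = 0.16808 → 16.81% Gv-54, 83.19% Gv-56.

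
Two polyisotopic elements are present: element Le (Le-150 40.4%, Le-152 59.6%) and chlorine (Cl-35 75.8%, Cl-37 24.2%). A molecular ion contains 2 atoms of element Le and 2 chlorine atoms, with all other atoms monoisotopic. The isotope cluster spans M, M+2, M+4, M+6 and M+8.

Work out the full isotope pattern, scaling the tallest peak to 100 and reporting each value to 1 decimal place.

Element Le pattern (n=2): 0.163216 : 0.481568 : 0.355216
Chlorine pattern (n=2): 0.574564 : 0.366872 : 0.058564
Convolve the two distributions (both contribute in 2-u steps):
  M: 0.163216×0.574564 = 0.093778
  M+2: 0.163216×0.366872 + 0.481568×0.574564 = 0.336571
  M+4: 0.163216×0.058564 + 0.481568×0.366872 + 0.355216×0.574564 = 0.390327
  M+6: 0.481568×0.058564 + 0.355216×0.366872 = 0.158521
  M+8: 0.355216×0.058564 = 0.020803
Scale to base peak (0.390327) = 100: 24.0 : 86.2 : 100.0 : 40.6 : 5.3

24.0 : 86.2 : 100.0 : 40.6 : 5.3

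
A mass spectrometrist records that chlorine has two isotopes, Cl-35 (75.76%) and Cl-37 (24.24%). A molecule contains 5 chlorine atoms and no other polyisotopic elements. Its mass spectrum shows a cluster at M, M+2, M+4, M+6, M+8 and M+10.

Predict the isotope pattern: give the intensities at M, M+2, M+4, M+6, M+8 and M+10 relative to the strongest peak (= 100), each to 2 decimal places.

62.51 : 100.00 : 63.99 : 20.47 : 3.28 : 0.21

Expanding (0.7576 + 0.2424)^5:
P(M) = 0.7576^5 = 0.249574
P(M+2) = 5 × 0.7576^4 × 0.2424^1 = 0.399266
P(M+4) = 10 × 0.7576^3 × 0.2424^2 = 0.255497
P(M+6) = 10 × 0.7576^2 × 0.2424^3 = 0.081748
P(M+8) = 5 × 0.7576^1 × 0.2424^4 = 0.013078
P(M+10) = 0.2424^5 = 0.000837
The M+2 peak is largest (0.399266); scaling to 100 gives 62.51 : 100.00 : 63.99 : 20.47 : 3.28 : 0.21.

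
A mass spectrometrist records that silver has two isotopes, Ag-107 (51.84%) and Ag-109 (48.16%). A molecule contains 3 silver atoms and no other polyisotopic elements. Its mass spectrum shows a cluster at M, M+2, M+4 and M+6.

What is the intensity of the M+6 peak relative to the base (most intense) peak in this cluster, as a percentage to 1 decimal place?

28.8%

Term probabilities: M 0.1393, M+2 0.3883, M+4 0.3607, M+6 0.1117. Base peak = M+2.
P(M+2) = C(3,1) × 0.5184^2 × 0.4816^1 = 3 × 0.26873856 × 0.4816 = 0.388273 (base)
P(M+6) = C(3,3) × 0.5184^0 × 0.4816^3 = 1 × 1.0000 × 0.11170161 = 0.111702
Relative intensity = 0.111702 / 0.388273 × 100 = 28.8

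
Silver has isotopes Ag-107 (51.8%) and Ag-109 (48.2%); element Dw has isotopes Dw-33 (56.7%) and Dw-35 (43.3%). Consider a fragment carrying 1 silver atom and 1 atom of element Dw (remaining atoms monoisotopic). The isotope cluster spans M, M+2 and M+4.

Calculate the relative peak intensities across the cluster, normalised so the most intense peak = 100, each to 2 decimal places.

Silver pattern (n=1): 0.5180 : 0.4820
Element Dw pattern (n=1): 0.5670 : 0.4330
Convolve the two distributions (both contribute in 2-u steps):
  M: 0.5180×0.5670 = 0.293706
  M+2: 0.5180×0.4330 + 0.4820×0.5670 = 0.497588
  M+4: 0.4820×0.4330 = 0.208706
Scale to base peak (0.497588) = 100: 59.03 : 100.00 : 41.94

59.03 : 100.00 : 41.94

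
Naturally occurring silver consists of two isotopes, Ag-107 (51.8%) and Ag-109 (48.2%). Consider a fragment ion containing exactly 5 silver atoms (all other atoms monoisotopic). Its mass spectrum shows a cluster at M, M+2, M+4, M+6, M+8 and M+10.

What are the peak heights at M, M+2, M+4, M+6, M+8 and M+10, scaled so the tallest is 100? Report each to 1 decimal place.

11.5 : 53.7 : 100.0 : 93.1 : 43.3 : 8.1

Each Ag atom is independently Ag-107 (p = 0.518) or Ag-109 (q = 0.482); the cluster is the binomial expansion (p + q)^5.
P(M) = 0.518^5 = 0.037295
P(M+2) = 5 × 0.518^4 × 0.482^1 = 0.173515
P(M+4) = 10 × 0.518^3 × 0.482^2 = 0.322911
P(M+6) = 10 × 0.518^2 × 0.482^3 = 0.300470
P(M+8) = 5 × 0.518^1 × 0.482^4 = 0.139794
P(M+10) = 0.482^5 = 0.026016
The M+4 peak is largest (0.322911); scaling to 100 gives 11.5 : 53.7 : 100.0 : 93.1 : 43.3 : 8.1.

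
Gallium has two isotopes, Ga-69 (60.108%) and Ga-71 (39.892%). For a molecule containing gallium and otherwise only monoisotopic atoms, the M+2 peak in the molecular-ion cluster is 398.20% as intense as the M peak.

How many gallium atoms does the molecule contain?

For n independent Ga atoms, I(M+2)/I(M) = n · (abundance Ga-71) / (abundance Ga-69) = n · 0.39892/0.60108.
n = 3.9820 × 0.60108/0.39892 = 6.00 ≈ 6

6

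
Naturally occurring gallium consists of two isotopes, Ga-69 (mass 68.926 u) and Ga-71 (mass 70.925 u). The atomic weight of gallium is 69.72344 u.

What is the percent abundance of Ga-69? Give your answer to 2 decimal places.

Writing the weighted mean with unknown fraction x of Ga-69:
68.926·x + 70.925·(1 − x) = 69.72344
(68.926 − 70.925)·x = 69.72344 − 70.925
x = -1.20156 / -1.999 = 0.60108 → 60.11% Ga-69, 39.89% Ga-71.

60.11%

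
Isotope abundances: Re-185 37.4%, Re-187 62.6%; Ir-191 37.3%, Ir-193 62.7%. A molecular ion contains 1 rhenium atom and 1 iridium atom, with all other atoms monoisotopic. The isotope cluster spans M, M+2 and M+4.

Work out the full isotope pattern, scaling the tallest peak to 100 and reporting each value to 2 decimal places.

29.81 : 100.00 : 83.87

Rhenium pattern (n=1): 0.3740 : 0.6260
Iridium pattern (n=1): 0.3730 : 0.6270
Convolve the two distributions (both contribute in 2-u steps):
  M: 0.3740×0.3730 = 0.139502
  M+2: 0.3740×0.6270 + 0.6260×0.3730 = 0.467996
  M+4: 0.6260×0.6270 = 0.392502
Scale to base peak (0.467996) = 100: 29.81 : 100.00 : 83.87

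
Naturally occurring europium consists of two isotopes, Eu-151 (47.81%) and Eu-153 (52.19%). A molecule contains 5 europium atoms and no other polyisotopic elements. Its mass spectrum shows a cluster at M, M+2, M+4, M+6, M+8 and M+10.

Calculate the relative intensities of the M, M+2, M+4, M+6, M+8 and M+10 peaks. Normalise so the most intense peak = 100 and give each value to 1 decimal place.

Each Eu atom is independently Eu-151 (p = 0.4781) or Eu-153 (q = 0.5219); the cluster is the binomial expansion (p + q)^5.
P(M) = 0.4781^5 = 0.024980
P(M+2) = 5 × 0.4781^4 × 0.5219^1 = 0.136343
P(M+4) = 10 × 0.4781^3 × 0.5219^2 = 0.297667
P(M+6) = 10 × 0.4781^2 × 0.5219^3 = 0.324937
P(M+8) = 5 × 0.4781^1 × 0.5219^4 = 0.177353
P(M+10) = 0.5219^5 = 0.038720
The M+6 peak is largest (0.324937); scaling to 100 gives 7.7 : 42.0 : 91.6 : 100.0 : 54.6 : 11.9.

7.7 : 42.0 : 91.6 : 100.0 : 54.6 : 11.9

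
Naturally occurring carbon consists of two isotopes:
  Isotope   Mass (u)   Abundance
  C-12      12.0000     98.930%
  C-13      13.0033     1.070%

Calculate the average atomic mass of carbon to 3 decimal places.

Average mass = Σ (abundance × isotope mass) = 0.98930 × 12.0000 + 0.01070 × 13.0033
= 11.87160 + 0.13914 = 12.01074 u

12.011 u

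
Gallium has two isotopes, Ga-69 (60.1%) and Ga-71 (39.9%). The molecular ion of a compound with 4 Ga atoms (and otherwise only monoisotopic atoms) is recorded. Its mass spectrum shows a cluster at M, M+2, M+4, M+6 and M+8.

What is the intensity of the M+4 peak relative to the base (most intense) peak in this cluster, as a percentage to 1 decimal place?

99.6%

Binomial terms of (0.601 + 0.399)^4: M 0.1305, M+2 0.3465, M+4 0.3450, M+6 0.1527, M+8 0.0253 → M+2 is the base peak.
P(M+2) = C(4,1) × 0.601^3 × 0.399^1 = 4 × 0.2170818 × 0.3990 = 0.346463 (base)
P(M+4) = C(4,2) × 0.601^2 × 0.399^2 = 6 × 0.361201 × 0.159201 = 0.345021
Relative intensity = 0.345021 / 0.346463 × 100 = 99.6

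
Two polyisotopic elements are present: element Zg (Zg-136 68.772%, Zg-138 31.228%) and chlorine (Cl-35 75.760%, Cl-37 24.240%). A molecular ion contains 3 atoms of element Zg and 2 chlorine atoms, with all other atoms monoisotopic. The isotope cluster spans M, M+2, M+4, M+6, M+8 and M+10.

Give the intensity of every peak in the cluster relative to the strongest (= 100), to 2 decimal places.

49.95 : 100.00 : 79.55 : 31.41 : 6.16 : 0.48

Element Zg pattern (n=3): 0.32526322 : 0.44308672 : 0.20119688 : 0.03045317
Chlorine pattern (n=2): 0.57395776 : 0.36728448 : 0.05875776
Convolve the two distributions (both contribute in 2-u steps):
  M: 0.32526322×0.57395776 = 0.186687
  M+2: 0.32526322×0.36728448 + 0.44308672×0.57395776 = 0.373777
  M+4: 0.32526322×0.05875776 + 0.44308672×0.36728448 + 0.20119688×0.57395776 = 0.297329
  M+6: 0.44308672×0.05875776 + 0.20119688×0.36728448 + 0.03045317×0.57395776 = 0.117410
  M+8: 0.20119688×0.05875776 + 0.03045317×0.36728448 = 0.023007
  M+10: 0.03045317×0.05875776 = 0.001789
Scale to base peak (0.373777) = 100: 49.95 : 100.00 : 79.55 : 31.41 : 6.16 : 0.48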